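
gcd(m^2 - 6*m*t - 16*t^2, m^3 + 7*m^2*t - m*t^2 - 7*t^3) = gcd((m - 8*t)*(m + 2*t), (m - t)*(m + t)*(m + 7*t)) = 1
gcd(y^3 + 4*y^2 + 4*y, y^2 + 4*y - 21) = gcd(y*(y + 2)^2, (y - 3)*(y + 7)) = 1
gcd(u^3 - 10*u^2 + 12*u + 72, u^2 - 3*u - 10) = u + 2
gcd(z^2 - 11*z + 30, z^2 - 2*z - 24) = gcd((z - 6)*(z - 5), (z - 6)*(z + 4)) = z - 6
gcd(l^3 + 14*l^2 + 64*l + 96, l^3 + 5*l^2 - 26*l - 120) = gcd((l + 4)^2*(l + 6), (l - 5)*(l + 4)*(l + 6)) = l^2 + 10*l + 24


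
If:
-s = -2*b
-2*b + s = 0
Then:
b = s/2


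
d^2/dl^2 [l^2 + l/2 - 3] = 2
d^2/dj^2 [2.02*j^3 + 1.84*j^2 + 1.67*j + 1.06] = 12.12*j + 3.68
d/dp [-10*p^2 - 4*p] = -20*p - 4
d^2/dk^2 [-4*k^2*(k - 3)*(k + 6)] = -48*k^2 - 72*k + 144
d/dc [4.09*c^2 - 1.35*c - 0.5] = 8.18*c - 1.35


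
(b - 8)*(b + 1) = b^2 - 7*b - 8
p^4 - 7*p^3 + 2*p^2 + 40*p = p*(p - 5)*(p - 4)*(p + 2)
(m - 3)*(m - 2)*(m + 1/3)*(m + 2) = m^4 - 8*m^3/3 - 5*m^2 + 32*m/3 + 4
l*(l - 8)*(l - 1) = l^3 - 9*l^2 + 8*l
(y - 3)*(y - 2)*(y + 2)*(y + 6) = y^4 + 3*y^3 - 22*y^2 - 12*y + 72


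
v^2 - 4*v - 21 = (v - 7)*(v + 3)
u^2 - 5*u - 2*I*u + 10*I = (u - 5)*(u - 2*I)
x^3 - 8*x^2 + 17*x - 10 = (x - 5)*(x - 2)*(x - 1)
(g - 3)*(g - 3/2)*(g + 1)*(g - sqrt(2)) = g^4 - 7*g^3/2 - sqrt(2)*g^3 + 7*sqrt(2)*g^2/2 + 9*g/2 - 9*sqrt(2)/2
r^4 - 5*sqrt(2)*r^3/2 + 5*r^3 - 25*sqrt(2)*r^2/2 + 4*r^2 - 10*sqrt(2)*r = r*(r + 1)*(r + 4)*(r - 5*sqrt(2)/2)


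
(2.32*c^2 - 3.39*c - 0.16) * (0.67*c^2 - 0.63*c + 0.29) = 1.5544*c^4 - 3.7329*c^3 + 2.7013*c^2 - 0.8823*c - 0.0464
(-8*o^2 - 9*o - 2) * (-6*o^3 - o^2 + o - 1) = 48*o^5 + 62*o^4 + 13*o^3 + o^2 + 7*o + 2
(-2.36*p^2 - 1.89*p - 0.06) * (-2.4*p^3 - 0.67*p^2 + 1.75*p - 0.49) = 5.664*p^5 + 6.1172*p^4 - 2.7197*p^3 - 2.1109*p^2 + 0.8211*p + 0.0294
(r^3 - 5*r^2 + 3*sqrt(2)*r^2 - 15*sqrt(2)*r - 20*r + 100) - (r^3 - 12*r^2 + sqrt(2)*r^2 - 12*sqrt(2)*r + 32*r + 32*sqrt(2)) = 2*sqrt(2)*r^2 + 7*r^2 - 52*r - 3*sqrt(2)*r - 32*sqrt(2) + 100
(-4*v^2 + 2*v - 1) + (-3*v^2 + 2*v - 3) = -7*v^2 + 4*v - 4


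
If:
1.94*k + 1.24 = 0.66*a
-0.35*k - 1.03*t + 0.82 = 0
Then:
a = 8.76536796536796 - 8.65021645021645*t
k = 2.34285714285714 - 2.94285714285714*t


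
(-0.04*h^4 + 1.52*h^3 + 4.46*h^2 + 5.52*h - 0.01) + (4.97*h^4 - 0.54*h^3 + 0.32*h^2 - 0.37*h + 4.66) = 4.93*h^4 + 0.98*h^3 + 4.78*h^2 + 5.15*h + 4.65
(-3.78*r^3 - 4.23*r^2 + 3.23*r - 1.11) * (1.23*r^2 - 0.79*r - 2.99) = -4.6494*r^5 - 2.2167*r^4 + 18.6168*r^3 + 8.7307*r^2 - 8.7808*r + 3.3189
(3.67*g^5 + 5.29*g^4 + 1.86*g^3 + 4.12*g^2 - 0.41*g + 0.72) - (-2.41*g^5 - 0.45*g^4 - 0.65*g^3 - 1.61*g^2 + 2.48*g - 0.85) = 6.08*g^5 + 5.74*g^4 + 2.51*g^3 + 5.73*g^2 - 2.89*g + 1.57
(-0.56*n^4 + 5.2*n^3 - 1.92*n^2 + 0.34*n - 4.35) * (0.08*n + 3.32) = -0.0448*n^5 - 1.4432*n^4 + 17.1104*n^3 - 6.3472*n^2 + 0.7808*n - 14.442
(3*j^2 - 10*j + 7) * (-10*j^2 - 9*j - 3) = -30*j^4 + 73*j^3 + 11*j^2 - 33*j - 21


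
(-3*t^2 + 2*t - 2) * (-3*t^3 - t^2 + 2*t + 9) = 9*t^5 - 3*t^4 - 2*t^3 - 21*t^2 + 14*t - 18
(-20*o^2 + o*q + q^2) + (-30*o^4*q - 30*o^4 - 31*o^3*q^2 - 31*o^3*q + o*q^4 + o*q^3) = -30*o^4*q - 30*o^4 - 31*o^3*q^2 - 31*o^3*q - 20*o^2 + o*q^4 + o*q^3 + o*q + q^2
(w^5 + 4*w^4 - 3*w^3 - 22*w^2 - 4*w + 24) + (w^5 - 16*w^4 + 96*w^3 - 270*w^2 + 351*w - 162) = 2*w^5 - 12*w^4 + 93*w^3 - 292*w^2 + 347*w - 138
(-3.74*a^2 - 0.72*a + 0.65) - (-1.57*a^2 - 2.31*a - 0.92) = -2.17*a^2 + 1.59*a + 1.57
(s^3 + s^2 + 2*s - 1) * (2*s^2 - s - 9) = 2*s^5 + s^4 - 6*s^3 - 13*s^2 - 17*s + 9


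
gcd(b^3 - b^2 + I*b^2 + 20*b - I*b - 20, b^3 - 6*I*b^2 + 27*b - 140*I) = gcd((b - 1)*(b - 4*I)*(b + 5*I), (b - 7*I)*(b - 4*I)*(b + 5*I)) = b^2 + I*b + 20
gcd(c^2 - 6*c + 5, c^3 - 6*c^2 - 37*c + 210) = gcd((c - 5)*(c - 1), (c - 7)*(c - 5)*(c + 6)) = c - 5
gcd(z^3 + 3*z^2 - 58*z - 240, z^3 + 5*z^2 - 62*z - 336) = z^2 - 2*z - 48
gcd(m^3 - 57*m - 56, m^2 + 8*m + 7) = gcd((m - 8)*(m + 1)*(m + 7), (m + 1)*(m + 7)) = m^2 + 8*m + 7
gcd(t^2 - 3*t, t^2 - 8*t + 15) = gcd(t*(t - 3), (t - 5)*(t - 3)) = t - 3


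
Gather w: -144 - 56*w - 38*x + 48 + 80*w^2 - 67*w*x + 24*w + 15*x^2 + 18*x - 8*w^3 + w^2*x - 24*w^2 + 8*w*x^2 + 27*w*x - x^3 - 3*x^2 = -8*w^3 + w^2*(x + 56) + w*(8*x^2 - 40*x - 32) - x^3 + 12*x^2 - 20*x - 96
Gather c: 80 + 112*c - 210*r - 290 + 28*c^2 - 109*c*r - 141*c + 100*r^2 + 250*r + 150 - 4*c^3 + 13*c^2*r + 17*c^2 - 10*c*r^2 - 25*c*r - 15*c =-4*c^3 + c^2*(13*r + 45) + c*(-10*r^2 - 134*r - 44) + 100*r^2 + 40*r - 60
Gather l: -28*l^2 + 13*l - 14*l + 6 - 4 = -28*l^2 - l + 2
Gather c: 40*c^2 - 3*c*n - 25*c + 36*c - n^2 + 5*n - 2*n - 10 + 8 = 40*c^2 + c*(11 - 3*n) - n^2 + 3*n - 2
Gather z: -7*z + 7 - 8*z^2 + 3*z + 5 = -8*z^2 - 4*z + 12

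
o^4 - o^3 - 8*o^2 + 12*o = o*(o - 2)^2*(o + 3)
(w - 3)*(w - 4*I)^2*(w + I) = w^4 - 3*w^3 - 7*I*w^3 - 8*w^2 + 21*I*w^2 + 24*w - 16*I*w + 48*I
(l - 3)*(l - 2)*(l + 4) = l^3 - l^2 - 14*l + 24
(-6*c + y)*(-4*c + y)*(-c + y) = -24*c^3 + 34*c^2*y - 11*c*y^2 + y^3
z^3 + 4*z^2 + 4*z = z*(z + 2)^2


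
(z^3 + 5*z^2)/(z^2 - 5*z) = z*(z + 5)/(z - 5)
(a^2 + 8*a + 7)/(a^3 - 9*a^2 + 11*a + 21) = (a + 7)/(a^2 - 10*a + 21)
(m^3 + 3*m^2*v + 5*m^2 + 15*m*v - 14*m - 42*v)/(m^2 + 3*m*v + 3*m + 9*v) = (m^2 + 5*m - 14)/(m + 3)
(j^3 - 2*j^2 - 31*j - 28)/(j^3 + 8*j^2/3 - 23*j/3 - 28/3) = 3*(j - 7)/(3*j - 7)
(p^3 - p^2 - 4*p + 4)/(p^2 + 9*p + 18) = (p^3 - p^2 - 4*p + 4)/(p^2 + 9*p + 18)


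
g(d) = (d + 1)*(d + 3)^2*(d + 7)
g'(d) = (d + 1)*(d + 3)^2 + (d + 1)*(d + 7)*(2*d + 6) + (d + 3)^2*(d + 7) = 4*d^3 + 42*d^2 + 128*d + 114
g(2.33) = 882.63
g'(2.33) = 690.85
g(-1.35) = -5.38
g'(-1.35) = 7.90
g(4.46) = 3482.21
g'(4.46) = 1875.19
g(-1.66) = -6.33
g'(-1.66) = -1.04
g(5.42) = 5653.02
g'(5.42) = 2678.45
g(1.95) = 646.93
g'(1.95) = 552.96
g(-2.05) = -4.69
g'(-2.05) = -6.36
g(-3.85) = -6.49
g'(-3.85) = 15.48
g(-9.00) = 576.00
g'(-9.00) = -552.00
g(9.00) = 23040.00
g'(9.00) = 7584.00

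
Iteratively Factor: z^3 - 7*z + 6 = (z - 2)*(z^2 + 2*z - 3) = (z - 2)*(z - 1)*(z + 3)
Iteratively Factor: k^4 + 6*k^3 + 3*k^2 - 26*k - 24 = (k + 4)*(k^3 + 2*k^2 - 5*k - 6) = (k + 1)*(k + 4)*(k^2 + k - 6) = (k - 2)*(k + 1)*(k + 4)*(k + 3)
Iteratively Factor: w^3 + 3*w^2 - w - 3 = (w + 3)*(w^2 - 1) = (w + 1)*(w + 3)*(w - 1)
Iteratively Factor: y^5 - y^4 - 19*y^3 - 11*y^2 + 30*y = (y - 1)*(y^4 - 19*y^2 - 30*y) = (y - 1)*(y + 3)*(y^3 - 3*y^2 - 10*y) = y*(y - 1)*(y + 3)*(y^2 - 3*y - 10) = y*(y - 5)*(y - 1)*(y + 3)*(y + 2)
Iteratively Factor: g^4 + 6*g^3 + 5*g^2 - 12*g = (g)*(g^3 + 6*g^2 + 5*g - 12) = g*(g - 1)*(g^2 + 7*g + 12) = g*(g - 1)*(g + 3)*(g + 4)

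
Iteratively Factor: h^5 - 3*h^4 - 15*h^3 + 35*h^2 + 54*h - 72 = (h - 3)*(h^4 - 15*h^2 - 10*h + 24) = (h - 3)*(h + 3)*(h^3 - 3*h^2 - 6*h + 8) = (h - 3)*(h - 1)*(h + 3)*(h^2 - 2*h - 8) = (h - 3)*(h - 1)*(h + 2)*(h + 3)*(h - 4)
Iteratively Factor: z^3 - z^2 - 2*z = (z - 2)*(z^2 + z) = (z - 2)*(z + 1)*(z)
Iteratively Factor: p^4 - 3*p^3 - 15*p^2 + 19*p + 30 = (p - 5)*(p^3 + 2*p^2 - 5*p - 6) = (p - 5)*(p + 3)*(p^2 - p - 2) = (p - 5)*(p - 2)*(p + 3)*(p + 1)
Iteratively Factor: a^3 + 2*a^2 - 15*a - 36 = (a + 3)*(a^2 - a - 12) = (a - 4)*(a + 3)*(a + 3)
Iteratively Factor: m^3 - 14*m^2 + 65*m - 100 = (m - 5)*(m^2 - 9*m + 20) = (m - 5)*(m - 4)*(m - 5)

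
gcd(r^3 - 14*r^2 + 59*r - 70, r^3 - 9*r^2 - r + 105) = r^2 - 12*r + 35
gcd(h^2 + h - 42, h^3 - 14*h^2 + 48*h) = h - 6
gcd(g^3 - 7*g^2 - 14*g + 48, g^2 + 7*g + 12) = g + 3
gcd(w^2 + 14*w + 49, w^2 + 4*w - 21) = w + 7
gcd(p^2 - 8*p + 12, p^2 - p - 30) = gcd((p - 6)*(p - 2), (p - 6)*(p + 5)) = p - 6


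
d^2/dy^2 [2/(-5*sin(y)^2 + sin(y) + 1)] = 2*(-100*sin(y)^4 + 15*sin(y)^3 + 129*sin(y)^2 - 29*sin(y) + 12)/(-5*sin(y)^2 + sin(y) + 1)^3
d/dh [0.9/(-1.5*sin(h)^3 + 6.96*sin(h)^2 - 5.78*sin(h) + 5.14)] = (4.05*sin(h)^2 - 12.528*sin(h) + 5.202)*cos(h)/(1.5*sin(h)^3 - 6.96*sin(h)^2 + 5.78*sin(h) - 5.14)^2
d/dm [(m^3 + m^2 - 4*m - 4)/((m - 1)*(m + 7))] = (m^4 + 12*m^3 - 11*m^2 - 6*m + 52)/(m^4 + 12*m^3 + 22*m^2 - 84*m + 49)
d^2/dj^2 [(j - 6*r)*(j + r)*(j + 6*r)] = 6*j + 2*r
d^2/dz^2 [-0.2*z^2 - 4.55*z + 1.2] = -0.400000000000000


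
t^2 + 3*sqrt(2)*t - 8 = (t - sqrt(2))*(t + 4*sqrt(2))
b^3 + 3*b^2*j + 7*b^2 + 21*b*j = b*(b + 7)*(b + 3*j)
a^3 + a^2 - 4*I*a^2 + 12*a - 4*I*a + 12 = (a + 1)*(a - 6*I)*(a + 2*I)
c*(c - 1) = c^2 - c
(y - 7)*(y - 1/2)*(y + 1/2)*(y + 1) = y^4 - 6*y^3 - 29*y^2/4 + 3*y/2 + 7/4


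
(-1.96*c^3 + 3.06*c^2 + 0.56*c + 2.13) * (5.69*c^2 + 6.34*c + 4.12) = -11.1524*c^5 + 4.985*c^4 + 14.5116*c^3 + 28.2773*c^2 + 15.8114*c + 8.7756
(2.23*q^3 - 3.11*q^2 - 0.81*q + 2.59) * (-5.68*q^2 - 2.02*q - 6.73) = -12.6664*q^5 + 13.1602*q^4 - 4.1249*q^3 + 7.8553*q^2 + 0.219500000000001*q - 17.4307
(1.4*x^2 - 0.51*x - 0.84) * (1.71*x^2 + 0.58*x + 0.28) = 2.394*x^4 - 0.0601*x^3 - 1.3402*x^2 - 0.63*x - 0.2352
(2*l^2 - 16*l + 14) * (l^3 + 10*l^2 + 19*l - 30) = 2*l^5 + 4*l^4 - 108*l^3 - 224*l^2 + 746*l - 420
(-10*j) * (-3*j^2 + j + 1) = 30*j^3 - 10*j^2 - 10*j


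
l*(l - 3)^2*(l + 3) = l^4 - 3*l^3 - 9*l^2 + 27*l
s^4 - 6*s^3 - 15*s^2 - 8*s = s*(s - 8)*(s + 1)^2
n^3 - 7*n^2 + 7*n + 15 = (n - 5)*(n - 3)*(n + 1)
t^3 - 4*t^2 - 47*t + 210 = (t - 6)*(t - 5)*(t + 7)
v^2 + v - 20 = (v - 4)*(v + 5)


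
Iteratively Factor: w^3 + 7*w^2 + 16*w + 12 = (w + 2)*(w^2 + 5*w + 6) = (w + 2)^2*(w + 3)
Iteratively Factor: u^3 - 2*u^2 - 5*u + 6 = (u - 1)*(u^2 - u - 6) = (u - 1)*(u + 2)*(u - 3)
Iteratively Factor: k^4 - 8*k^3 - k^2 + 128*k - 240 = (k + 4)*(k^3 - 12*k^2 + 47*k - 60) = (k - 3)*(k + 4)*(k^2 - 9*k + 20) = (k - 5)*(k - 3)*(k + 4)*(k - 4)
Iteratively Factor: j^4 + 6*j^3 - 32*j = (j + 4)*(j^3 + 2*j^2 - 8*j) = (j + 4)^2*(j^2 - 2*j) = j*(j + 4)^2*(j - 2)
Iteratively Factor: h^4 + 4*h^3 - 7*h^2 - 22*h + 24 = (h + 3)*(h^3 + h^2 - 10*h + 8) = (h - 2)*(h + 3)*(h^2 + 3*h - 4) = (h - 2)*(h + 3)*(h + 4)*(h - 1)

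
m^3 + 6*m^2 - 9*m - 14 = (m - 2)*(m + 1)*(m + 7)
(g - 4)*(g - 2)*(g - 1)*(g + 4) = g^4 - 3*g^3 - 14*g^2 + 48*g - 32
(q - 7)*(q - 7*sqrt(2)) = q^2 - 7*sqrt(2)*q - 7*q + 49*sqrt(2)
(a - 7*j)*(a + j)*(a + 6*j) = a^3 - 43*a*j^2 - 42*j^3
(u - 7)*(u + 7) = u^2 - 49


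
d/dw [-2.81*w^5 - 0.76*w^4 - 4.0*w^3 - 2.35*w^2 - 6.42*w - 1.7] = -14.05*w^4 - 3.04*w^3 - 12.0*w^2 - 4.7*w - 6.42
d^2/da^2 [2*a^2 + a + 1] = 4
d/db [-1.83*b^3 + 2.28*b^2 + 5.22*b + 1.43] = -5.49*b^2 + 4.56*b + 5.22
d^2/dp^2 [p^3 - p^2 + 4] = 6*p - 2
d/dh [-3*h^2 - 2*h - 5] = -6*h - 2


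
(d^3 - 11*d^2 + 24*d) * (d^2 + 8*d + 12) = d^5 - 3*d^4 - 52*d^3 + 60*d^2 + 288*d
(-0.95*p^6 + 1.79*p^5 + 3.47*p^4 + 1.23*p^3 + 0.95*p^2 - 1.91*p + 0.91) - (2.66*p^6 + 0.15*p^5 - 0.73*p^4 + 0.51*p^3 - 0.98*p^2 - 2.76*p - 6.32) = -3.61*p^6 + 1.64*p^5 + 4.2*p^4 + 0.72*p^3 + 1.93*p^2 + 0.85*p + 7.23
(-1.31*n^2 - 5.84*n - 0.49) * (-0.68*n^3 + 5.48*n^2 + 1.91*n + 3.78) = 0.8908*n^5 - 3.2076*n^4 - 34.1721*n^3 - 18.7914*n^2 - 23.0111*n - 1.8522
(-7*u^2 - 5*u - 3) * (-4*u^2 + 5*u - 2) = 28*u^4 - 15*u^3 + u^2 - 5*u + 6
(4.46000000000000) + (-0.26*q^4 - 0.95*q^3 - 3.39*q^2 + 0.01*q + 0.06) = -0.26*q^4 - 0.95*q^3 - 3.39*q^2 + 0.01*q + 4.52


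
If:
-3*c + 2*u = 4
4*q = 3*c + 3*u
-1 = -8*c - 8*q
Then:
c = -11/23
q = 111/184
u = 59/46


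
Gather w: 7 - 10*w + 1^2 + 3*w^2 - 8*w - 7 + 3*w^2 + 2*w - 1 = 6*w^2 - 16*w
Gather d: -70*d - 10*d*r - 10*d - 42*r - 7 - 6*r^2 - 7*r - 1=d*(-10*r - 80) - 6*r^2 - 49*r - 8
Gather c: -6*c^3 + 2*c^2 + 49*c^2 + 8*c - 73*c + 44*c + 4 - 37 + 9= -6*c^3 + 51*c^2 - 21*c - 24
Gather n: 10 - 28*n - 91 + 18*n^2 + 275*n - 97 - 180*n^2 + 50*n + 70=-162*n^2 + 297*n - 108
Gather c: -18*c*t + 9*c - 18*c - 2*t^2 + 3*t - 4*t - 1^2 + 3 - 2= c*(-18*t - 9) - 2*t^2 - t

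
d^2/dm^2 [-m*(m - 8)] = -2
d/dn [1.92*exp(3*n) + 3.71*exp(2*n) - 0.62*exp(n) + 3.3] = (5.76*exp(2*n) + 7.42*exp(n) - 0.62)*exp(n)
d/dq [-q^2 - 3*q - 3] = -2*q - 3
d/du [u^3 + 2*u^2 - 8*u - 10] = 3*u^2 + 4*u - 8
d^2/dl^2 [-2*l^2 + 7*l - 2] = -4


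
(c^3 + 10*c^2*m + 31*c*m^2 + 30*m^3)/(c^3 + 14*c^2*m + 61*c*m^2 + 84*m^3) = (c^2 + 7*c*m + 10*m^2)/(c^2 + 11*c*m + 28*m^2)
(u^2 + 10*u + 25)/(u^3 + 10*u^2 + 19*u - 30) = (u + 5)/(u^2 + 5*u - 6)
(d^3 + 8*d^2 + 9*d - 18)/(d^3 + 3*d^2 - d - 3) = (d + 6)/(d + 1)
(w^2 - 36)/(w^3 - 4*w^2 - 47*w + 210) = (w + 6)/(w^2 + 2*w - 35)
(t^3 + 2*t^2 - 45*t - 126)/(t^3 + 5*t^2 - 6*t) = (t^2 - 4*t - 21)/(t*(t - 1))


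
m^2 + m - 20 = (m - 4)*(m + 5)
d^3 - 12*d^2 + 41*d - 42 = (d - 7)*(d - 3)*(d - 2)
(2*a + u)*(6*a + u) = 12*a^2 + 8*a*u + u^2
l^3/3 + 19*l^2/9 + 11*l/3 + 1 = (l/3 + 1)*(l + 1/3)*(l + 3)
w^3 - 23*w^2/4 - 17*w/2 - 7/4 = (w - 7)*(w + 1/4)*(w + 1)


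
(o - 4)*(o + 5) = o^2 + o - 20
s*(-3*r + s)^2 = 9*r^2*s - 6*r*s^2 + s^3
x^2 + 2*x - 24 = (x - 4)*(x + 6)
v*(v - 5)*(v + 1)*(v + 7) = v^4 + 3*v^3 - 33*v^2 - 35*v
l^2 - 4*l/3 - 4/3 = (l - 2)*(l + 2/3)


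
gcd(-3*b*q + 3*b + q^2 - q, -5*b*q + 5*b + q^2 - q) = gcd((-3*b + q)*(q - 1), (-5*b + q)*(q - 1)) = q - 1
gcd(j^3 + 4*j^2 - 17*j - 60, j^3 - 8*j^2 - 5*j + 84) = j^2 - j - 12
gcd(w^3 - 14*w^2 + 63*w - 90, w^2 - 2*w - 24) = w - 6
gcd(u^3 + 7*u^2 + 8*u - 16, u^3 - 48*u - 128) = u^2 + 8*u + 16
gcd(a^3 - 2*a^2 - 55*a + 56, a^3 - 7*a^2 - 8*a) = a - 8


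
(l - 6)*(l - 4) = l^2 - 10*l + 24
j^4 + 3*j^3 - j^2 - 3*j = j*(j - 1)*(j + 1)*(j + 3)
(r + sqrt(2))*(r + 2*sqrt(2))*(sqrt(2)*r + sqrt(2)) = sqrt(2)*r^3 + sqrt(2)*r^2 + 6*r^2 + 4*sqrt(2)*r + 6*r + 4*sqrt(2)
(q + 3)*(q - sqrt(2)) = q^2 - sqrt(2)*q + 3*q - 3*sqrt(2)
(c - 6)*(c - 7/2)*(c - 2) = c^3 - 23*c^2/2 + 40*c - 42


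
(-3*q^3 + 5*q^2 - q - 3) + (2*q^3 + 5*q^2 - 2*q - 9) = -q^3 + 10*q^2 - 3*q - 12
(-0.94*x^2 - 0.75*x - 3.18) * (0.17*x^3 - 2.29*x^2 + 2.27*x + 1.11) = -0.1598*x^5 + 2.0251*x^4 - 0.9569*x^3 + 4.5363*x^2 - 8.0511*x - 3.5298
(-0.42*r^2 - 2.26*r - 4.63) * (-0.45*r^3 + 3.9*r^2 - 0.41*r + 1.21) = 0.189*r^5 - 0.621*r^4 - 6.5583*r^3 - 17.6386*r^2 - 0.8363*r - 5.6023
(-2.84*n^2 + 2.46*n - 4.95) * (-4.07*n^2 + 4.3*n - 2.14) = 11.5588*n^4 - 22.2242*n^3 + 36.8021*n^2 - 26.5494*n + 10.593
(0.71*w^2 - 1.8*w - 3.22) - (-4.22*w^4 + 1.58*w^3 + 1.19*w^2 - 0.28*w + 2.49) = 4.22*w^4 - 1.58*w^3 - 0.48*w^2 - 1.52*w - 5.71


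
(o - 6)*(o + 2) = o^2 - 4*o - 12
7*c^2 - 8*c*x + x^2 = (-7*c + x)*(-c + x)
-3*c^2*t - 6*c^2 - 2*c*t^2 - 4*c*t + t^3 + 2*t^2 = (-3*c + t)*(c + t)*(t + 2)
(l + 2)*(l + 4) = l^2 + 6*l + 8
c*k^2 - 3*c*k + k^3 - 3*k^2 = k*(c + k)*(k - 3)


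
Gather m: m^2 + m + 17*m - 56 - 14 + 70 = m^2 + 18*m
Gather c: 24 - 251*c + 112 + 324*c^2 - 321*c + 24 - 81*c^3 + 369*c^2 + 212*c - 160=-81*c^3 + 693*c^2 - 360*c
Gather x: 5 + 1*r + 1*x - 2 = r + x + 3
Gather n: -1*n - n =-2*n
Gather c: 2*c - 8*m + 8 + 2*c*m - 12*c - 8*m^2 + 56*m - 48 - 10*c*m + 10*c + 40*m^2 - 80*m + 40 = -8*c*m + 32*m^2 - 32*m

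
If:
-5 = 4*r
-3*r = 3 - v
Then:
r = -5/4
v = -3/4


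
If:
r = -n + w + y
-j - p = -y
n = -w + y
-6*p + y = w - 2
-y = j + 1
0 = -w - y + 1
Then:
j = -1/2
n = -2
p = 0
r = 3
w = 3/2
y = -1/2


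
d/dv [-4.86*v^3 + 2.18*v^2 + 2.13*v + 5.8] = -14.58*v^2 + 4.36*v + 2.13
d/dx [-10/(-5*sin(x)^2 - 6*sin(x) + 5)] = -20*(5*sin(x) + 3)*cos(x)/(6*sin(x) - 5*cos(x)^2)^2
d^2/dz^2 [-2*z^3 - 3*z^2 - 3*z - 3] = -12*z - 6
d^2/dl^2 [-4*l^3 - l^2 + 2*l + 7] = -24*l - 2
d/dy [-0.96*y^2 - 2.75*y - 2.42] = -1.92*y - 2.75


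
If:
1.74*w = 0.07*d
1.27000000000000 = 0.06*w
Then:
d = 526.14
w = 21.17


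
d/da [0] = 0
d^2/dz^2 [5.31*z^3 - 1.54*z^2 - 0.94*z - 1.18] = 31.86*z - 3.08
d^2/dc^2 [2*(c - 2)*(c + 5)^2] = 12*c + 32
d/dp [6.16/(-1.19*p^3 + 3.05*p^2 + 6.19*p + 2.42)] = (21.9912*p^2 - 37.576*p - 38.1304)/(-1.19*p^3 + 3.05*p^2 + 6.19*p + 2.42)^2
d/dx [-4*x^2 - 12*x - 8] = -8*x - 12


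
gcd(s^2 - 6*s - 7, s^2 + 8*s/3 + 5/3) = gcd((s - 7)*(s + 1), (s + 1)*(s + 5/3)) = s + 1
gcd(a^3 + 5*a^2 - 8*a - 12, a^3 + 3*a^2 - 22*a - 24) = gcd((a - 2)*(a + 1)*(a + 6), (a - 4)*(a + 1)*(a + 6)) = a^2 + 7*a + 6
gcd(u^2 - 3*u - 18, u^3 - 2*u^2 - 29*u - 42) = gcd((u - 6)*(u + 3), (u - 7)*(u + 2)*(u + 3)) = u + 3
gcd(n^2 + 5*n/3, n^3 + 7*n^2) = n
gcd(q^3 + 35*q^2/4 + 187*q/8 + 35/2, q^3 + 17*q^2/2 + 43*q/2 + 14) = q^2 + 15*q/2 + 14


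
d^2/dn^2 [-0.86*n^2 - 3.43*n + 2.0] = -1.72000000000000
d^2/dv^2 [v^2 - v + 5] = 2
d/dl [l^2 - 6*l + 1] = 2*l - 6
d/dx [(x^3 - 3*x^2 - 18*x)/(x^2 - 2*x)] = (x^2 - 4*x + 24)/(x^2 - 4*x + 4)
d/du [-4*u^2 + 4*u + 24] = 4 - 8*u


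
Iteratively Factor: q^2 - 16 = (q - 4)*(q + 4)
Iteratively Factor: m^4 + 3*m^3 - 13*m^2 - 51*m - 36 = (m - 4)*(m^3 + 7*m^2 + 15*m + 9) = (m - 4)*(m + 3)*(m^2 + 4*m + 3) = (m - 4)*(m + 3)^2*(m + 1)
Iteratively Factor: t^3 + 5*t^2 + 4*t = (t + 1)*(t^2 + 4*t) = (t + 1)*(t + 4)*(t)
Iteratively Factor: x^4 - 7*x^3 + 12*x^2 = (x)*(x^3 - 7*x^2 + 12*x) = x*(x - 3)*(x^2 - 4*x) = x*(x - 4)*(x - 3)*(x)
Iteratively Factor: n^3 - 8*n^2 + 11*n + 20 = (n - 5)*(n^2 - 3*n - 4) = (n - 5)*(n - 4)*(n + 1)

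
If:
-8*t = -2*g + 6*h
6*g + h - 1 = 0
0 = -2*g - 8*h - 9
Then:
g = 17/46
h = -28/23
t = 185/184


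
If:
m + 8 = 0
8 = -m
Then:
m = -8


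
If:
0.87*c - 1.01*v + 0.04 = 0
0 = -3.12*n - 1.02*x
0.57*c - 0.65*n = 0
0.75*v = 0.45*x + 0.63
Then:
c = 0.32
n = 0.28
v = 0.32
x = -0.87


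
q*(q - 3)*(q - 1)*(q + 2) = q^4 - 2*q^3 - 5*q^2 + 6*q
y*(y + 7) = y^2 + 7*y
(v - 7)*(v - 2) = v^2 - 9*v + 14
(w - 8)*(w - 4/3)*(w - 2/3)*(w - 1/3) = w^4 - 31*w^3/3 + 182*w^2/9 - 344*w/27 + 64/27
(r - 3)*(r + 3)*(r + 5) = r^3 + 5*r^2 - 9*r - 45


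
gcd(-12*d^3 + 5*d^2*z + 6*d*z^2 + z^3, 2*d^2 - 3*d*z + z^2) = -d + z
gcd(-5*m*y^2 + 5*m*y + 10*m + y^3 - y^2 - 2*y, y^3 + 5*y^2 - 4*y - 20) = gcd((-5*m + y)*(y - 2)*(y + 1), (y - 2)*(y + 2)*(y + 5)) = y - 2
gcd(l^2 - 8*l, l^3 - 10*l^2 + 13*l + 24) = l - 8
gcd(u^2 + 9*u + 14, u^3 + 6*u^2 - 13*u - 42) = u^2 + 9*u + 14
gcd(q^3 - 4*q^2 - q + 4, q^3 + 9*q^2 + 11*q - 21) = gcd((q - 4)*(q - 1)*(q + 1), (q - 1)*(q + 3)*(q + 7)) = q - 1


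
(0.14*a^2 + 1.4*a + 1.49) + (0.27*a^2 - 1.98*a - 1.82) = 0.41*a^2 - 0.58*a - 0.33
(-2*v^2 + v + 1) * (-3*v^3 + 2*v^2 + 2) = 6*v^5 - 7*v^4 - v^3 - 2*v^2 + 2*v + 2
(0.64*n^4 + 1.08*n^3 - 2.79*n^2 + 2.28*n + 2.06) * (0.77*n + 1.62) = 0.4928*n^5 + 1.8684*n^4 - 0.3987*n^3 - 2.7642*n^2 + 5.2798*n + 3.3372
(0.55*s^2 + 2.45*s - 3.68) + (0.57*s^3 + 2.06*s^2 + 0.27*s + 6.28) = 0.57*s^3 + 2.61*s^2 + 2.72*s + 2.6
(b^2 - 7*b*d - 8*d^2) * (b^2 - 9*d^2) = b^4 - 7*b^3*d - 17*b^2*d^2 + 63*b*d^3 + 72*d^4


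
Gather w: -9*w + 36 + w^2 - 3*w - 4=w^2 - 12*w + 32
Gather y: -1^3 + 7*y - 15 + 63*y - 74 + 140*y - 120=210*y - 210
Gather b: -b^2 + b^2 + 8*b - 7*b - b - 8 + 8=0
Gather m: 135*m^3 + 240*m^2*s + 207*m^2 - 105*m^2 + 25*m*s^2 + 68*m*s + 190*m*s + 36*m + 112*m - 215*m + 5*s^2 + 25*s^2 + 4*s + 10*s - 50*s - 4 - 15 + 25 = 135*m^3 + m^2*(240*s + 102) + m*(25*s^2 + 258*s - 67) + 30*s^2 - 36*s + 6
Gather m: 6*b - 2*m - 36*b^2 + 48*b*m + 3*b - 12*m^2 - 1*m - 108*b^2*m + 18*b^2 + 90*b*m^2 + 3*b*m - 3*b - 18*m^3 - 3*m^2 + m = -18*b^2 + 6*b - 18*m^3 + m^2*(90*b - 15) + m*(-108*b^2 + 51*b - 2)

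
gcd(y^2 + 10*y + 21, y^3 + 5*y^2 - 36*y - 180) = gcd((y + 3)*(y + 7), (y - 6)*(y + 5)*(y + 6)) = 1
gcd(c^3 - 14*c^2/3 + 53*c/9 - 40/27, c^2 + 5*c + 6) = 1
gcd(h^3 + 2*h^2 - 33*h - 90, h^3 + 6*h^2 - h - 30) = h^2 + 8*h + 15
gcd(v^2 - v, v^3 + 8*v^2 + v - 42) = 1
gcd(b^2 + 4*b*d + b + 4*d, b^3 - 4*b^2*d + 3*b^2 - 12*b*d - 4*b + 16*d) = 1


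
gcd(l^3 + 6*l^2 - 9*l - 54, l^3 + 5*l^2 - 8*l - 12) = l + 6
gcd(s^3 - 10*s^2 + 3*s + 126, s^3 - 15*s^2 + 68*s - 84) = s^2 - 13*s + 42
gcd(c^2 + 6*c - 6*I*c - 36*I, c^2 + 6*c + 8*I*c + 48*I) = c + 6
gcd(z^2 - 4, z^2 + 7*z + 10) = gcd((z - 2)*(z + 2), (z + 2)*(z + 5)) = z + 2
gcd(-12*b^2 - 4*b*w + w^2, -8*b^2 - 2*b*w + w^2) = 2*b + w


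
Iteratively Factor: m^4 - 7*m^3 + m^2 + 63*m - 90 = (m - 5)*(m^3 - 2*m^2 - 9*m + 18) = (m - 5)*(m - 2)*(m^2 - 9) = (m - 5)*(m - 3)*(m - 2)*(m + 3)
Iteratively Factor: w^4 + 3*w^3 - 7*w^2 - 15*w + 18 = (w - 2)*(w^3 + 5*w^2 + 3*w - 9) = (w - 2)*(w + 3)*(w^2 + 2*w - 3) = (w - 2)*(w - 1)*(w + 3)*(w + 3)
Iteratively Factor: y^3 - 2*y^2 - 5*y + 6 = (y + 2)*(y^2 - 4*y + 3) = (y - 1)*(y + 2)*(y - 3)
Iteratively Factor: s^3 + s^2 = (s + 1)*(s^2) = s*(s + 1)*(s)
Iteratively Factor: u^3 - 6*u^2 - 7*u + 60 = (u + 3)*(u^2 - 9*u + 20) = (u - 4)*(u + 3)*(u - 5)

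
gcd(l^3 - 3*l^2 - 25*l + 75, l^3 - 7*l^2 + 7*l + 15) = l^2 - 8*l + 15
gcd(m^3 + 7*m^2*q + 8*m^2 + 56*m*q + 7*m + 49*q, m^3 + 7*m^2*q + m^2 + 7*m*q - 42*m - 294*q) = m^2 + 7*m*q + 7*m + 49*q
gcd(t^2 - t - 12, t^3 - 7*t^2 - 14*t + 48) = t + 3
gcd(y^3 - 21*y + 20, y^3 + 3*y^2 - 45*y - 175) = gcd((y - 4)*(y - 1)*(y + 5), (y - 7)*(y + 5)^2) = y + 5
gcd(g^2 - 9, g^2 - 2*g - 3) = g - 3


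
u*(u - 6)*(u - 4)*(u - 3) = u^4 - 13*u^3 + 54*u^2 - 72*u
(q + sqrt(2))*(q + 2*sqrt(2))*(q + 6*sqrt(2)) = q^3 + 9*sqrt(2)*q^2 + 40*q + 24*sqrt(2)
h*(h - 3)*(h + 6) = h^3 + 3*h^2 - 18*h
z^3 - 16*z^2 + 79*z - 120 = (z - 8)*(z - 5)*(z - 3)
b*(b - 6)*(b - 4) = b^3 - 10*b^2 + 24*b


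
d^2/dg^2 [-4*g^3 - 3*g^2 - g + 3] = -24*g - 6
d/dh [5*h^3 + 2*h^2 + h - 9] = 15*h^2 + 4*h + 1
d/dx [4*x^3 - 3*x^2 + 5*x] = 12*x^2 - 6*x + 5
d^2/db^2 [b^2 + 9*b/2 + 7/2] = 2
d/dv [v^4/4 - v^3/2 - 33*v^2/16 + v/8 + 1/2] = v^3 - 3*v^2/2 - 33*v/8 + 1/8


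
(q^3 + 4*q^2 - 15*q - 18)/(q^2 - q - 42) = (q^2 - 2*q - 3)/(q - 7)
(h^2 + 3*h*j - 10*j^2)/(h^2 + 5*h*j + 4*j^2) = (h^2 + 3*h*j - 10*j^2)/(h^2 + 5*h*j + 4*j^2)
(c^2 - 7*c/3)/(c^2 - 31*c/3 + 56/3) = c/(c - 8)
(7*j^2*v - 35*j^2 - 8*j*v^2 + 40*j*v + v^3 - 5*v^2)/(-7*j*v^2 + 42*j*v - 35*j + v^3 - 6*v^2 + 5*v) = (-j + v)/(v - 1)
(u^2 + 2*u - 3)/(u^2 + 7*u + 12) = (u - 1)/(u + 4)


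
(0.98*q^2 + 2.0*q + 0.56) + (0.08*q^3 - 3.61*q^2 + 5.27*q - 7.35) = 0.08*q^3 - 2.63*q^2 + 7.27*q - 6.79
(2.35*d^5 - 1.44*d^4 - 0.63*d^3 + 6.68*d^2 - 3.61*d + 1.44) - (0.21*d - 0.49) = 2.35*d^5 - 1.44*d^4 - 0.63*d^3 + 6.68*d^2 - 3.82*d + 1.93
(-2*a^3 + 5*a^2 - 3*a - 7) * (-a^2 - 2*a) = 2*a^5 - a^4 - 7*a^3 + 13*a^2 + 14*a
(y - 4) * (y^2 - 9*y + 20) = y^3 - 13*y^2 + 56*y - 80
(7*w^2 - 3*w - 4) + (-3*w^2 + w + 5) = 4*w^2 - 2*w + 1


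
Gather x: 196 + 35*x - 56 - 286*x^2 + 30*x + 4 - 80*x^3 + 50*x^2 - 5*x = -80*x^3 - 236*x^2 + 60*x + 144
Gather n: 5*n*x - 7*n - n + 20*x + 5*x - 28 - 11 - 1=n*(5*x - 8) + 25*x - 40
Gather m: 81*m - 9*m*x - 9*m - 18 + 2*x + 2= m*(72 - 9*x) + 2*x - 16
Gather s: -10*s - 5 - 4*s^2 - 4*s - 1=-4*s^2 - 14*s - 6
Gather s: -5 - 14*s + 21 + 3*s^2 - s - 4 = 3*s^2 - 15*s + 12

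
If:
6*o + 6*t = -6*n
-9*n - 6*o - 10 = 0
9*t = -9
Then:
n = -16/3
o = 19/3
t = -1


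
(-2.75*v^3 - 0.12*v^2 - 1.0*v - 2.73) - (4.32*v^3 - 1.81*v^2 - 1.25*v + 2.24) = -7.07*v^3 + 1.69*v^2 + 0.25*v - 4.97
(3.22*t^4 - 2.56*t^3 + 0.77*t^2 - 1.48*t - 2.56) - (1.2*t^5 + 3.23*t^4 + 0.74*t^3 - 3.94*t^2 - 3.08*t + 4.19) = -1.2*t^5 - 0.00999999999999979*t^4 - 3.3*t^3 + 4.71*t^2 + 1.6*t - 6.75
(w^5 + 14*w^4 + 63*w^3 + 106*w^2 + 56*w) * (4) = 4*w^5 + 56*w^4 + 252*w^3 + 424*w^2 + 224*w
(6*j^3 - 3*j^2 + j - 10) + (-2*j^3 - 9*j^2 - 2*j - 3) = 4*j^3 - 12*j^2 - j - 13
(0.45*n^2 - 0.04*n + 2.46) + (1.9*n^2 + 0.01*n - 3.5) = 2.35*n^2 - 0.03*n - 1.04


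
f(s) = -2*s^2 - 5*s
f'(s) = -4*s - 5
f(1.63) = -13.46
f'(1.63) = -11.52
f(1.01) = -7.09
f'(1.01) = -9.04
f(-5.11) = -26.67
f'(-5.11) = 15.44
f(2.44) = -24.11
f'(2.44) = -14.76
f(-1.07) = 3.06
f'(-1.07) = -0.72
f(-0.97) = 2.97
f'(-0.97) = -1.12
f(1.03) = -7.27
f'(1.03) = -9.12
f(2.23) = -21.10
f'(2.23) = -13.92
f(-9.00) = -117.00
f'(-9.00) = 31.00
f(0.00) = 0.00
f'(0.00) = -5.00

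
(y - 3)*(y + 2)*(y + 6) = y^3 + 5*y^2 - 12*y - 36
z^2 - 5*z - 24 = (z - 8)*(z + 3)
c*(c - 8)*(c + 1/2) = c^3 - 15*c^2/2 - 4*c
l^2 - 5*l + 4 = (l - 4)*(l - 1)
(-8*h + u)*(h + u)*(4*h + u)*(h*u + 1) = -32*h^4*u - 36*h^3*u^2 - 32*h^3 - 3*h^2*u^3 - 36*h^2*u + h*u^4 - 3*h*u^2 + u^3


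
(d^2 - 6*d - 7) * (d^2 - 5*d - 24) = d^4 - 11*d^3 - d^2 + 179*d + 168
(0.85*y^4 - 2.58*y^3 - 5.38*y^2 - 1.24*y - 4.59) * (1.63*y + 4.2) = 1.3855*y^5 - 0.6354*y^4 - 19.6054*y^3 - 24.6172*y^2 - 12.6897*y - 19.278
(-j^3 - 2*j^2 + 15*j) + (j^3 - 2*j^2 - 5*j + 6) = -4*j^2 + 10*j + 6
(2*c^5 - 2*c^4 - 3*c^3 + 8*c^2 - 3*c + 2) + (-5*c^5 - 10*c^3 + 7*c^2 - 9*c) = -3*c^5 - 2*c^4 - 13*c^3 + 15*c^2 - 12*c + 2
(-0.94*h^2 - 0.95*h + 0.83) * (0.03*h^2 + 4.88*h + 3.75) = -0.0282*h^4 - 4.6157*h^3 - 8.1361*h^2 + 0.4879*h + 3.1125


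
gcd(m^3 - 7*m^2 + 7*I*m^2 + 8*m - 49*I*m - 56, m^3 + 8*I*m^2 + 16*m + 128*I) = m + 8*I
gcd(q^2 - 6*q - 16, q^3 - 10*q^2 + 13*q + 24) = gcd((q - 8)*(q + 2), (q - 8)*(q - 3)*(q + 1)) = q - 8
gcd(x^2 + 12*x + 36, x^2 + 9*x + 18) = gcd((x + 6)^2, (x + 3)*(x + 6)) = x + 6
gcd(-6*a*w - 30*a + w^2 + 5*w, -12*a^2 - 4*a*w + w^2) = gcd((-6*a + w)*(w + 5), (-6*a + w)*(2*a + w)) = -6*a + w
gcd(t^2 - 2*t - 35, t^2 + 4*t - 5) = t + 5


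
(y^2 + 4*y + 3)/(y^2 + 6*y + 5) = (y + 3)/(y + 5)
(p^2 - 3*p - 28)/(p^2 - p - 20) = (p - 7)/(p - 5)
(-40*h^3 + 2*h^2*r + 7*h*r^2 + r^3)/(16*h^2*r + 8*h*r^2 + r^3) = (-10*h^2 + 3*h*r + r^2)/(r*(4*h + r))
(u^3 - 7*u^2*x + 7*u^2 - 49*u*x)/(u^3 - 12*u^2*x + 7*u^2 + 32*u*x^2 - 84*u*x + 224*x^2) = u*(u - 7*x)/(u^2 - 12*u*x + 32*x^2)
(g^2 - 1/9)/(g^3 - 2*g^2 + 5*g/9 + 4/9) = (3*g - 1)/(3*g^2 - 7*g + 4)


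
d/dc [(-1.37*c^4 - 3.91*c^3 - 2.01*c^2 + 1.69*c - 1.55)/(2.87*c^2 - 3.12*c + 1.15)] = (-7.8638*c^5 + 1.6015*c^4 + 18.0964*c^3 - 12.0686*c^2 + 4.274*c - 2.8925)/(8.2369*c^4 - 17.9088*c^3 + 16.3354*c^2 - 7.176*c + 1.3225)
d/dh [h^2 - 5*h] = 2*h - 5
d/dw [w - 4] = 1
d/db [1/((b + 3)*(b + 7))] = 2*(-b - 5)/(b^4 + 20*b^3 + 142*b^2 + 420*b + 441)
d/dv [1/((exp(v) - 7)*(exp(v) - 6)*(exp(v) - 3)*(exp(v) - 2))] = (-4*exp(3*v) + 54*exp(2*v) - 226*exp(v) + 288)*exp(v)/(exp(8*v) - 36*exp(7*v) + 550*exp(6*v) - 4644*exp(5*v) + 23641*exp(4*v) - 74160*exp(3*v) + 139896*exp(2*v) - 145152*exp(v) + 63504)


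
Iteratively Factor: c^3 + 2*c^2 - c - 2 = (c + 1)*(c^2 + c - 2) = (c + 1)*(c + 2)*(c - 1)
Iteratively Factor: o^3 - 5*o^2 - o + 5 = (o - 5)*(o^2 - 1) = (o - 5)*(o + 1)*(o - 1)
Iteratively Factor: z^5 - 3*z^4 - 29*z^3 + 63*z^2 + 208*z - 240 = (z - 4)*(z^4 + z^3 - 25*z^2 - 37*z + 60) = (z - 4)*(z + 3)*(z^3 - 2*z^2 - 19*z + 20) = (z - 5)*(z - 4)*(z + 3)*(z^2 + 3*z - 4) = (z - 5)*(z - 4)*(z - 1)*(z + 3)*(z + 4)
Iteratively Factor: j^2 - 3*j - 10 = (j + 2)*(j - 5)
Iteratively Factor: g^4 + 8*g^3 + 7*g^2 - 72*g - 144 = (g + 4)*(g^3 + 4*g^2 - 9*g - 36) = (g + 4)^2*(g^2 - 9) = (g - 3)*(g + 4)^2*(g + 3)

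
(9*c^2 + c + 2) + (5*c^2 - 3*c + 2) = 14*c^2 - 2*c + 4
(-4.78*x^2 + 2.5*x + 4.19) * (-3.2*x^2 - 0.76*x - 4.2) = 15.296*x^4 - 4.3672*x^3 + 4.768*x^2 - 13.6844*x - 17.598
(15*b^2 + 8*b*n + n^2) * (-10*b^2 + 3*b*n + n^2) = -150*b^4 - 35*b^3*n + 29*b^2*n^2 + 11*b*n^3 + n^4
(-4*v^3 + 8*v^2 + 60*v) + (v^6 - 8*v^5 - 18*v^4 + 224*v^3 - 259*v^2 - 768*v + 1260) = v^6 - 8*v^5 - 18*v^4 + 220*v^3 - 251*v^2 - 708*v + 1260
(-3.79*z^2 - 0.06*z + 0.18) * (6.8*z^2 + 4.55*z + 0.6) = -25.772*z^4 - 17.6525*z^3 - 1.323*z^2 + 0.783*z + 0.108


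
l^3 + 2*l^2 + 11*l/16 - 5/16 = (l - 1/4)*(l + 1)*(l + 5/4)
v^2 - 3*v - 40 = (v - 8)*(v + 5)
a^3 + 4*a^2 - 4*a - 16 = (a - 2)*(a + 2)*(a + 4)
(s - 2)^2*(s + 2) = s^3 - 2*s^2 - 4*s + 8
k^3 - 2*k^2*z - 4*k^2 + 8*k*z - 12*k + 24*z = (k - 6)*(k + 2)*(k - 2*z)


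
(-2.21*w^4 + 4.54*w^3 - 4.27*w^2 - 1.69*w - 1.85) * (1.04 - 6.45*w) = 14.2545*w^5 - 31.5814*w^4 + 32.2631*w^3 + 6.4597*w^2 + 10.1749*w - 1.924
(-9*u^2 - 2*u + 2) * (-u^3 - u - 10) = 9*u^5 + 2*u^4 + 7*u^3 + 92*u^2 + 18*u - 20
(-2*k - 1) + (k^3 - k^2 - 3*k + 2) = k^3 - k^2 - 5*k + 1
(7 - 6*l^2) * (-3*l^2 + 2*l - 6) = 18*l^4 - 12*l^3 + 15*l^2 + 14*l - 42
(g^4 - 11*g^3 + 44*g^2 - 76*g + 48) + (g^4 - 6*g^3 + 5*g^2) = 2*g^4 - 17*g^3 + 49*g^2 - 76*g + 48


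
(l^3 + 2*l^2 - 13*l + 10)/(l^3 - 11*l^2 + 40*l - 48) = (l^3 + 2*l^2 - 13*l + 10)/(l^3 - 11*l^2 + 40*l - 48)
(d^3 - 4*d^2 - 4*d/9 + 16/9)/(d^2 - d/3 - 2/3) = (3*d^2 - 14*d + 8)/(3*(d - 1))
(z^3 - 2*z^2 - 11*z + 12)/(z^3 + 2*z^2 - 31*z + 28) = (z + 3)/(z + 7)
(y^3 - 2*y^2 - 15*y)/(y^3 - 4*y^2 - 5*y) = (y + 3)/(y + 1)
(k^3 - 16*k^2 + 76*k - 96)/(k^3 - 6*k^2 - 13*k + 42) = (k^2 - 14*k + 48)/(k^2 - 4*k - 21)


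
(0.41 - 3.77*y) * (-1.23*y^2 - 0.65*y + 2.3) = 4.6371*y^3 + 1.9462*y^2 - 8.9375*y + 0.943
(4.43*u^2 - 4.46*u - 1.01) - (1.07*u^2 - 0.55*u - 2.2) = 3.36*u^2 - 3.91*u + 1.19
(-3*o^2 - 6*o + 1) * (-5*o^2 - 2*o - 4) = 15*o^4 + 36*o^3 + 19*o^2 + 22*o - 4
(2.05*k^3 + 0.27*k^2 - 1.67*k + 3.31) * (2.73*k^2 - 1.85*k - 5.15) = 5.5965*k^5 - 3.0554*k^4 - 15.6161*k^3 + 10.7353*k^2 + 2.477*k - 17.0465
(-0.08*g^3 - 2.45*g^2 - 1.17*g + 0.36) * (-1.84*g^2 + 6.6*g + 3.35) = 0.1472*g^5 + 3.98*g^4 - 14.2852*g^3 - 16.5919*g^2 - 1.5435*g + 1.206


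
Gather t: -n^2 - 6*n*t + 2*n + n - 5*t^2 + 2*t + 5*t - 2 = -n^2 + 3*n - 5*t^2 + t*(7 - 6*n) - 2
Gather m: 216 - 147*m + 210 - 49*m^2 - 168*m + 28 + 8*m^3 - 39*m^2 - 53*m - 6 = 8*m^3 - 88*m^2 - 368*m + 448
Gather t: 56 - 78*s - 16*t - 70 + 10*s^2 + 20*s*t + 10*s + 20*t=10*s^2 - 68*s + t*(20*s + 4) - 14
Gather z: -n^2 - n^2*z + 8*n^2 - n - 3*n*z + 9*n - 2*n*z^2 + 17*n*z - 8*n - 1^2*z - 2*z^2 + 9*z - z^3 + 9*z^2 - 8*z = 7*n^2 - z^3 + z^2*(7 - 2*n) + z*(-n^2 + 14*n)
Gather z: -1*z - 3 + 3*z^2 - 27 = 3*z^2 - z - 30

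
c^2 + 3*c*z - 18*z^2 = (c - 3*z)*(c + 6*z)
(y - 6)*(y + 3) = y^2 - 3*y - 18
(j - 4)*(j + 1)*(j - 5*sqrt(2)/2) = j^3 - 5*sqrt(2)*j^2/2 - 3*j^2 - 4*j + 15*sqrt(2)*j/2 + 10*sqrt(2)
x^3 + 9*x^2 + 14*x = x*(x + 2)*(x + 7)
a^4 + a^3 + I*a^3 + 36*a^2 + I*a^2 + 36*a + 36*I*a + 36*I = (a - 6*I)*(a + 6*I)*(-I*a + 1)*(I*a + I)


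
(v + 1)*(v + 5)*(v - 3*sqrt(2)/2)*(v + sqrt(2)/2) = v^4 - sqrt(2)*v^3 + 6*v^3 - 6*sqrt(2)*v^2 + 7*v^2/2 - 9*v - 5*sqrt(2)*v - 15/2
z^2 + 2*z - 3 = (z - 1)*(z + 3)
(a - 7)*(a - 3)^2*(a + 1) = a^4 - 12*a^3 + 38*a^2 - 12*a - 63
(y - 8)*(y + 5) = y^2 - 3*y - 40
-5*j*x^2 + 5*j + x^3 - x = (-5*j + x)*(x - 1)*(x + 1)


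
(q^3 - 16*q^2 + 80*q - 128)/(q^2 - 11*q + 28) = (q^2 - 12*q + 32)/(q - 7)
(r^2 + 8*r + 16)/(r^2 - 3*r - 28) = (r + 4)/(r - 7)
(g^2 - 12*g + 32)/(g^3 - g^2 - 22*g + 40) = (g - 8)/(g^2 + 3*g - 10)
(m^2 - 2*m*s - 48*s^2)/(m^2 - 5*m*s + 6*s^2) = (m^2 - 2*m*s - 48*s^2)/(m^2 - 5*m*s + 6*s^2)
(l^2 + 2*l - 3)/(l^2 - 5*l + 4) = (l + 3)/(l - 4)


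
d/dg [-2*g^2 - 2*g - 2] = -4*g - 2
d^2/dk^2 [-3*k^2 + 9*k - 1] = -6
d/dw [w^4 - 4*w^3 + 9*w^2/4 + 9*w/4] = 4*w^3 - 12*w^2 + 9*w/2 + 9/4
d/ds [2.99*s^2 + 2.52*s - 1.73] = 5.98*s + 2.52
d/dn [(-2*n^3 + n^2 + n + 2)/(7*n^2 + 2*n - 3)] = (-14*n^4 - 8*n^3 + 13*n^2 - 34*n - 7)/(49*n^4 + 28*n^3 - 38*n^2 - 12*n + 9)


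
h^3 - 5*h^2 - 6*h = h*(h - 6)*(h + 1)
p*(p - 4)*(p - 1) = p^3 - 5*p^2 + 4*p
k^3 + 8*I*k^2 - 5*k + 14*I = (k - I)*(k + 2*I)*(k + 7*I)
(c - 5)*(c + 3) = c^2 - 2*c - 15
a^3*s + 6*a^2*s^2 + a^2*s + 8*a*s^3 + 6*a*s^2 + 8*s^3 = (a + 2*s)*(a + 4*s)*(a*s + s)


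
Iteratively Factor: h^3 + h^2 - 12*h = (h + 4)*(h^2 - 3*h) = h*(h + 4)*(h - 3)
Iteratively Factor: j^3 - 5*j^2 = (j - 5)*(j^2) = j*(j - 5)*(j)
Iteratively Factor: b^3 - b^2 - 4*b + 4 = (b + 2)*(b^2 - 3*b + 2) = (b - 1)*(b + 2)*(b - 2)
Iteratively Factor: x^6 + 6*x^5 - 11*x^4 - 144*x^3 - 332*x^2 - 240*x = (x + 3)*(x^5 + 3*x^4 - 20*x^3 - 84*x^2 - 80*x) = (x + 2)*(x + 3)*(x^4 + x^3 - 22*x^2 - 40*x) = (x - 5)*(x + 2)*(x + 3)*(x^3 + 6*x^2 + 8*x) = (x - 5)*(x + 2)*(x + 3)*(x + 4)*(x^2 + 2*x) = (x - 5)*(x + 2)^2*(x + 3)*(x + 4)*(x)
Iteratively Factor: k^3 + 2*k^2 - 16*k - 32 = (k - 4)*(k^2 + 6*k + 8) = (k - 4)*(k + 4)*(k + 2)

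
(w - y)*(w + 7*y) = w^2 + 6*w*y - 7*y^2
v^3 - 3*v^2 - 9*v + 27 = (v - 3)^2*(v + 3)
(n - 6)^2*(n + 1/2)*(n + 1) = n^4 - 21*n^3/2 + 37*n^2/2 + 48*n + 18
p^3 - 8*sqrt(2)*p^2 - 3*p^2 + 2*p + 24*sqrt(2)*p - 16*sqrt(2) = (p - 2)*(p - 1)*(p - 8*sqrt(2))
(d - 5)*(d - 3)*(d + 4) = d^3 - 4*d^2 - 17*d + 60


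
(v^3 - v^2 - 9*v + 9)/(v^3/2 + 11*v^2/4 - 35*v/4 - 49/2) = 4*(v^3 - v^2 - 9*v + 9)/(2*v^3 + 11*v^2 - 35*v - 98)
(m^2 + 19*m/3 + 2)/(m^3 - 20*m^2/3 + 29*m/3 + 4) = (m + 6)/(m^2 - 7*m + 12)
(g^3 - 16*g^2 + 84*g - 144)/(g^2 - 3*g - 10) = (-g^3 + 16*g^2 - 84*g + 144)/(-g^2 + 3*g + 10)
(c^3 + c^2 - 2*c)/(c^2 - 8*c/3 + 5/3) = 3*c*(c + 2)/(3*c - 5)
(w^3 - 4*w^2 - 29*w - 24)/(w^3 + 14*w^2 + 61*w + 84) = (w^2 - 7*w - 8)/(w^2 + 11*w + 28)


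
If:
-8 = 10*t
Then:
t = -4/5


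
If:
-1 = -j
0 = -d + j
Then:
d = 1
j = 1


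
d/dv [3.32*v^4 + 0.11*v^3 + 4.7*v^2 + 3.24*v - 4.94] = 13.28*v^3 + 0.33*v^2 + 9.4*v + 3.24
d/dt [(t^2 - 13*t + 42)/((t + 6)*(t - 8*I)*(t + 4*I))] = (-t^4 + 26*t^3 + t^2*(-16 - 76*I) + t*(-120 + 336*I) - 3840 + 1008*I)/(t^6 + t^5*(12 - 8*I) + t^4*(84 - 96*I) + t^3*(576 - 544*I) + t^2*(2752 - 3072*I) + t*(12288 - 9216*I) + 36864)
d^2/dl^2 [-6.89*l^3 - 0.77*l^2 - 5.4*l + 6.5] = -41.34*l - 1.54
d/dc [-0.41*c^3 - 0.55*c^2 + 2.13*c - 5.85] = -1.23*c^2 - 1.1*c + 2.13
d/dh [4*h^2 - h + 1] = 8*h - 1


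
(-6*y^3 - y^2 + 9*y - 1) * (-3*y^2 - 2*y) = 18*y^5 + 15*y^4 - 25*y^3 - 15*y^2 + 2*y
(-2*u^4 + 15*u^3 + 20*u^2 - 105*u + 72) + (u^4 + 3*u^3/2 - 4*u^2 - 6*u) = -u^4 + 33*u^3/2 + 16*u^2 - 111*u + 72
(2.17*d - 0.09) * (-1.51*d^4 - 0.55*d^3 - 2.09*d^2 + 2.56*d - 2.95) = -3.2767*d^5 - 1.0576*d^4 - 4.4858*d^3 + 5.7433*d^2 - 6.6319*d + 0.2655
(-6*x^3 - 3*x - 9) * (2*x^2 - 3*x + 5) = -12*x^5 + 18*x^4 - 36*x^3 - 9*x^2 + 12*x - 45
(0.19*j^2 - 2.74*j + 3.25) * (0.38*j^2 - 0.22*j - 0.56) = 0.0722*j^4 - 1.083*j^3 + 1.7314*j^2 + 0.8194*j - 1.82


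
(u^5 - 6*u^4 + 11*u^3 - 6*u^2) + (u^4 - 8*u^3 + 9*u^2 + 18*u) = u^5 - 5*u^4 + 3*u^3 + 3*u^2 + 18*u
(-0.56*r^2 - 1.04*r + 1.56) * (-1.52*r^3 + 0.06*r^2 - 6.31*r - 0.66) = 0.8512*r^5 + 1.5472*r^4 + 1.1*r^3 + 7.0256*r^2 - 9.1572*r - 1.0296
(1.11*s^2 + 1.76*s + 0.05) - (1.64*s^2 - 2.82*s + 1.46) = -0.53*s^2 + 4.58*s - 1.41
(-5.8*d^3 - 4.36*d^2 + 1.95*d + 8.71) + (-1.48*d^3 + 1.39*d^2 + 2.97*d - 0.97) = -7.28*d^3 - 2.97*d^2 + 4.92*d + 7.74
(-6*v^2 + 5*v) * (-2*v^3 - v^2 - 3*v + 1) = 12*v^5 - 4*v^4 + 13*v^3 - 21*v^2 + 5*v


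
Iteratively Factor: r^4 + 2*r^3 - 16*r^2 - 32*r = (r - 4)*(r^3 + 6*r^2 + 8*r) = r*(r - 4)*(r^2 + 6*r + 8) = r*(r - 4)*(r + 4)*(r + 2)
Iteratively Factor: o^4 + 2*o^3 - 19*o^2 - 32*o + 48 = (o - 4)*(o^3 + 6*o^2 + 5*o - 12) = (o - 4)*(o - 1)*(o^2 + 7*o + 12) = (o - 4)*(o - 1)*(o + 3)*(o + 4)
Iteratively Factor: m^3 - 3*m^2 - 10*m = (m)*(m^2 - 3*m - 10) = m*(m - 5)*(m + 2)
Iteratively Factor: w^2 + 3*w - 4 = (w - 1)*(w + 4)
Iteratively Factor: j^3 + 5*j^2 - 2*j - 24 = (j + 3)*(j^2 + 2*j - 8) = (j - 2)*(j + 3)*(j + 4)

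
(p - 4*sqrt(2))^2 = p^2 - 8*sqrt(2)*p + 32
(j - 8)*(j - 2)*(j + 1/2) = j^3 - 19*j^2/2 + 11*j + 8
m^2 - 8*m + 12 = (m - 6)*(m - 2)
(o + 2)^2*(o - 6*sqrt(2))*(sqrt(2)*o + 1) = sqrt(2)*o^4 - 11*o^3 + 4*sqrt(2)*o^3 - 44*o^2 - 2*sqrt(2)*o^2 - 44*o - 24*sqrt(2)*o - 24*sqrt(2)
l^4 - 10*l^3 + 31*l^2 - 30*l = l*(l - 5)*(l - 3)*(l - 2)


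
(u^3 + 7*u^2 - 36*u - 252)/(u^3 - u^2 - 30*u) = (u^2 + 13*u + 42)/(u*(u + 5))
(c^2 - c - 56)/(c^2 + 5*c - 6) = (c^2 - c - 56)/(c^2 + 5*c - 6)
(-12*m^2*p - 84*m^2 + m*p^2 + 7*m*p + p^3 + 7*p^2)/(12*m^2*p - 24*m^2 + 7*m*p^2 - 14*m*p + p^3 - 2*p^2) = (-3*m*p - 21*m + p^2 + 7*p)/(3*m*p - 6*m + p^2 - 2*p)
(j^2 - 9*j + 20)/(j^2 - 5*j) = (j - 4)/j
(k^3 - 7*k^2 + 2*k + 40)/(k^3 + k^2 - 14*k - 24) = (k - 5)/(k + 3)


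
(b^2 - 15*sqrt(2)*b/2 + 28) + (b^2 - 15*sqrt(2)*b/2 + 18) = 2*b^2 - 15*sqrt(2)*b + 46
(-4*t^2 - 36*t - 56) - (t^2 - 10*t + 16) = -5*t^2 - 26*t - 72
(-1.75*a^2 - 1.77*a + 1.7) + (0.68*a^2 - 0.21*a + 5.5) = -1.07*a^2 - 1.98*a + 7.2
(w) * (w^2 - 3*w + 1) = w^3 - 3*w^2 + w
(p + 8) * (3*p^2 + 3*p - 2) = 3*p^3 + 27*p^2 + 22*p - 16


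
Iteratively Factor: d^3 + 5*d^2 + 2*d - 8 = (d - 1)*(d^2 + 6*d + 8) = (d - 1)*(d + 4)*(d + 2)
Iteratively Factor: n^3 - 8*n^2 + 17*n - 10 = (n - 2)*(n^2 - 6*n + 5) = (n - 2)*(n - 1)*(n - 5)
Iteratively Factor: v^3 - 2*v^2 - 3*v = (v)*(v^2 - 2*v - 3) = v*(v + 1)*(v - 3)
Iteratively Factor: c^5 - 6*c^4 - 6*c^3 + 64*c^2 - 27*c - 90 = (c - 3)*(c^4 - 3*c^3 - 15*c^2 + 19*c + 30) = (c - 3)*(c - 2)*(c^3 - c^2 - 17*c - 15) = (c - 3)*(c - 2)*(c + 1)*(c^2 - 2*c - 15) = (c - 5)*(c - 3)*(c - 2)*(c + 1)*(c + 3)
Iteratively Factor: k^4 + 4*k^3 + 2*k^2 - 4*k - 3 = (k + 1)*(k^3 + 3*k^2 - k - 3) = (k + 1)*(k + 3)*(k^2 - 1) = (k + 1)^2*(k + 3)*(k - 1)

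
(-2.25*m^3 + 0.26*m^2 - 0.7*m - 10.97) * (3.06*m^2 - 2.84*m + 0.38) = -6.885*m^5 + 7.1856*m^4 - 3.7354*m^3 - 31.4814*m^2 + 30.8888*m - 4.1686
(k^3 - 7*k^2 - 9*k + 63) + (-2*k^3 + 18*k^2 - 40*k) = -k^3 + 11*k^2 - 49*k + 63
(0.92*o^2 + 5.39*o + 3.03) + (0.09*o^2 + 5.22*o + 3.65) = 1.01*o^2 + 10.61*o + 6.68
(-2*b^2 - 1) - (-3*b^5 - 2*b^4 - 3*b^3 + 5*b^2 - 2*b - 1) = 3*b^5 + 2*b^4 + 3*b^3 - 7*b^2 + 2*b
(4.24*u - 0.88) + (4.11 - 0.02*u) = 4.22*u + 3.23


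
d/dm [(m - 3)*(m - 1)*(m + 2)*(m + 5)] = 4*m^3 + 9*m^2 - 30*m - 19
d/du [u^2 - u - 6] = 2*u - 1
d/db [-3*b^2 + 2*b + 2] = 2 - 6*b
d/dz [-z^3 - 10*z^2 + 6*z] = -3*z^2 - 20*z + 6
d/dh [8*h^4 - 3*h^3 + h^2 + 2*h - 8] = 32*h^3 - 9*h^2 + 2*h + 2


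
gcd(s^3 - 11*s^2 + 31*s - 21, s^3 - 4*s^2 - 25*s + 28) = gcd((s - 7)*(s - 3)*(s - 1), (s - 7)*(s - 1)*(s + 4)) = s^2 - 8*s + 7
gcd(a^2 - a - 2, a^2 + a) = a + 1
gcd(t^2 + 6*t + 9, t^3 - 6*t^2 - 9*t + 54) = t + 3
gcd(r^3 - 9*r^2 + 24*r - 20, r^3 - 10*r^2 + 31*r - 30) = r^2 - 7*r + 10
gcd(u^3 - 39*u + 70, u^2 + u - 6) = u - 2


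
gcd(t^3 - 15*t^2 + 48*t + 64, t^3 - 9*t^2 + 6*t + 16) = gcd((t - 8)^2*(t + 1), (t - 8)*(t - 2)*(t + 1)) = t^2 - 7*t - 8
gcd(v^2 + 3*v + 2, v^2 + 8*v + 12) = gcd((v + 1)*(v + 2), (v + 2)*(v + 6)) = v + 2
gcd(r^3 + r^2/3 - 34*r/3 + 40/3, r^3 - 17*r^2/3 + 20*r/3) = r - 5/3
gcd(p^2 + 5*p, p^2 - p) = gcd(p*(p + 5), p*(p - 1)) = p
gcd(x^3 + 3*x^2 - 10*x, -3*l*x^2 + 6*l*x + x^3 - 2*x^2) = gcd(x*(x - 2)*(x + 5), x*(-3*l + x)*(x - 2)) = x^2 - 2*x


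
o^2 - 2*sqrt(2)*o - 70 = (o - 7*sqrt(2))*(o + 5*sqrt(2))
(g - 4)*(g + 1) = g^2 - 3*g - 4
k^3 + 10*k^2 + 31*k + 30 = (k + 2)*(k + 3)*(k + 5)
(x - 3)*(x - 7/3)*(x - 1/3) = x^3 - 17*x^2/3 + 79*x/9 - 7/3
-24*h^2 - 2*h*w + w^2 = (-6*h + w)*(4*h + w)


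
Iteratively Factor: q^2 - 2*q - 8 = (q + 2)*(q - 4)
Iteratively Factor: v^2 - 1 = (v + 1)*(v - 1)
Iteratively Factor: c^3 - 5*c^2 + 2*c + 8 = (c - 4)*(c^2 - c - 2) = (c - 4)*(c - 2)*(c + 1)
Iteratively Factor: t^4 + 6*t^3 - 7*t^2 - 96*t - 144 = (t + 4)*(t^3 + 2*t^2 - 15*t - 36) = (t + 3)*(t + 4)*(t^2 - t - 12) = (t + 3)^2*(t + 4)*(t - 4)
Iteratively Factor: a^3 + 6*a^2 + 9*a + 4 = (a + 4)*(a^2 + 2*a + 1) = (a + 1)*(a + 4)*(a + 1)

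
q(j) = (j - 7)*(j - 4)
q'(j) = 2*j - 11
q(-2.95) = 69.15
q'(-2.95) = -16.90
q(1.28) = 15.56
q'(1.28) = -8.44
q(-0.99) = 39.87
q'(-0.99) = -12.98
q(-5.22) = 112.67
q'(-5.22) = -21.44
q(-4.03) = 88.57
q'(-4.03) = -19.06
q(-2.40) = 60.16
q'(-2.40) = -15.80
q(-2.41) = 60.32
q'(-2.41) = -15.82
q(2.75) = 5.31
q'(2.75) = -5.50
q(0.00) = 28.00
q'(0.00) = -11.00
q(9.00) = 10.00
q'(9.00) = 7.00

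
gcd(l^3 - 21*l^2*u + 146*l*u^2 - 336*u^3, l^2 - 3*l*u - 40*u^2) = -l + 8*u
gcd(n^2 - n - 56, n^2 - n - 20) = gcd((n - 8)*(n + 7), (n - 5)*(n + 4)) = 1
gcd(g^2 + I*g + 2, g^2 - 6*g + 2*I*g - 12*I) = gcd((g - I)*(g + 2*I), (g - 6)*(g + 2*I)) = g + 2*I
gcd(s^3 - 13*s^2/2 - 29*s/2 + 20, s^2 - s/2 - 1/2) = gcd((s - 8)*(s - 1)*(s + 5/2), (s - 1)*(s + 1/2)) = s - 1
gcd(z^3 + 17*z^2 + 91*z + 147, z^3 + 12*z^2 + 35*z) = z + 7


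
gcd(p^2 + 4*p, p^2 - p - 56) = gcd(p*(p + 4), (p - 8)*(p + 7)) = 1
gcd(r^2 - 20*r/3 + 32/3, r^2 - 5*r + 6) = 1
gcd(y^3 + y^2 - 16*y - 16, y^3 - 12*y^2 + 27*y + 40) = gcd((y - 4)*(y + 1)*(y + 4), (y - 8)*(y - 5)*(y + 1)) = y + 1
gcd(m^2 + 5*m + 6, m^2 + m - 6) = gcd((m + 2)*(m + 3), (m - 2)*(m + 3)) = m + 3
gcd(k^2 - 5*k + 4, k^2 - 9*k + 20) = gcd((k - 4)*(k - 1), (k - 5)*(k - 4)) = k - 4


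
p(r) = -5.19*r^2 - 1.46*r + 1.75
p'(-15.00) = 154.24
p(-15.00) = -1144.10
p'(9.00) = -94.88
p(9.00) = -431.78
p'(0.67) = -8.41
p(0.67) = -1.56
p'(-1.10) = 9.96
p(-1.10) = -2.92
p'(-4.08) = 40.89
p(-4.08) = -78.69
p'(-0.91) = 7.99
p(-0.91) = -1.22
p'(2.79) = -30.42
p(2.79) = -42.72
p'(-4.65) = 46.81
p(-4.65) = -103.68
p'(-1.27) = 11.72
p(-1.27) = -4.77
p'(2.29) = -25.23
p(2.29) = -28.81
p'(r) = -10.38*r - 1.46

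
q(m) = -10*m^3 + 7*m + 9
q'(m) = 7 - 30*m^2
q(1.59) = -20.07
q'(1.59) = -68.84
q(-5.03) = 1246.43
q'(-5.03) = -752.03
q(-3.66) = 473.66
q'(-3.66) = -394.87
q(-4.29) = 768.51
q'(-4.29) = -545.12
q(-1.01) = 12.23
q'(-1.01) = -23.60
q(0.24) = 10.54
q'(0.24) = 5.27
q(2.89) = -212.15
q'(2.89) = -243.56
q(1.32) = -4.76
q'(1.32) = -45.27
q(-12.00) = 17205.00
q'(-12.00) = -4313.00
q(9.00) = -7218.00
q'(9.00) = -2423.00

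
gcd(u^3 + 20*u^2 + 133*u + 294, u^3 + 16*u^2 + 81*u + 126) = u^2 + 13*u + 42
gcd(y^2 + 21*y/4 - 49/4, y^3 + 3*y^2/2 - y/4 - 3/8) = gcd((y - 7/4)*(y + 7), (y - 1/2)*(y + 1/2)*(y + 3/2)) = 1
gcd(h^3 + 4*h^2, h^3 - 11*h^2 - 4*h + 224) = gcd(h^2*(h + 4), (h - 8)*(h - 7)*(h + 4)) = h + 4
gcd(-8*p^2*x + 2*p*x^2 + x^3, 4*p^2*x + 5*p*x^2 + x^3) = 4*p*x + x^2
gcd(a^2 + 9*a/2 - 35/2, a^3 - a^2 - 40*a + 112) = a + 7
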